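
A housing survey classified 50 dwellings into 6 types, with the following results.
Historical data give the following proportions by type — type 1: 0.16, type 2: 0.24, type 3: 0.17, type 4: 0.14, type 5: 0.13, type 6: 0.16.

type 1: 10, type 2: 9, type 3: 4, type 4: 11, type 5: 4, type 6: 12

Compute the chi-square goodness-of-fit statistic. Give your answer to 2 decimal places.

Expected counts E_i = n·p_i: 50×0.16 = 8, 50×0.24 = 12, 50×0.17 = 8.5, 50×0.14 = 7, 50×0.13 = 6.5, 50×0.16 = 8.
type 1: (10 − 8)²/8 = 4/8 = 0.500
type 2: (9 − 12)²/12 = 9/12 = 0.750
type 3: (4 − 8.5)²/8.5 = 20.25/8.5 = 2.382
type 4: (11 − 7)²/7 = 16/7 = 2.286
type 5: (4 − 6.5)²/6.5 = 6.25/6.5 = 0.962
type 6: (12 − 8)²/8 = 16/8 = 2.000
Sum = 8.88

8.88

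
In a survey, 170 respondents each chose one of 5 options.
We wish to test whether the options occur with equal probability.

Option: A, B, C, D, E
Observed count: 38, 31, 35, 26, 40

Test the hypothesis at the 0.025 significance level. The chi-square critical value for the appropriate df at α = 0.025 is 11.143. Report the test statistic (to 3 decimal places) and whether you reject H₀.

Expected count for each of the 5 categories: 170/5 = 34.
A: (38 − 34)²/34 = 16/34 = 0.4706
B: (31 − 34)²/34 = 9/34 = 0.2647
C: (35 − 34)²/34 = 1/34 = 0.0294
D: (26 − 34)²/34 = 64/34 = 1.8824
E: (40 − 34)²/34 = 36/34 = 1.0588
Sum = 3.706
df = 4. Since 3.706 < 11.143, we do not reject H₀.

3.706; do not reject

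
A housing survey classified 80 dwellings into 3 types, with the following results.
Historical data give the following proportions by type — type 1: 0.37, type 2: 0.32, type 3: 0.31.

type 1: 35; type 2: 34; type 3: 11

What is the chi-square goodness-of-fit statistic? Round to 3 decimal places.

Expected counts E_i = n·p_i: 80×0.37 = 29.6, 80×0.32 = 25.6, 80×0.31 = 24.8.
cat         O        E   (O−E)²/E
type 1     35     29.6     0.9851
type 2     34     25.6     2.7563
type 3     11     24.8     7.6790
Sum = 11.420

11.420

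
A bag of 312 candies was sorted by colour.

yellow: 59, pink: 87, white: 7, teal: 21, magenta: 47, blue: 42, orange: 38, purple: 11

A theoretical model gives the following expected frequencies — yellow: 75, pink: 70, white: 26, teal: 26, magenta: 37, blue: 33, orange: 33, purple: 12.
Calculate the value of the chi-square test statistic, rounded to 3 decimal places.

cat          O        E   (O−E)²/E
yellow      59       75     3.4133
pink        87       70     4.1286
white        7       26    13.8846
teal        21       26     0.9615
magenta     47       37     2.7027
blue        42       33     2.4545
orange      38       33     0.7576
purple      11       12     0.0833
Sum = 28.386

28.386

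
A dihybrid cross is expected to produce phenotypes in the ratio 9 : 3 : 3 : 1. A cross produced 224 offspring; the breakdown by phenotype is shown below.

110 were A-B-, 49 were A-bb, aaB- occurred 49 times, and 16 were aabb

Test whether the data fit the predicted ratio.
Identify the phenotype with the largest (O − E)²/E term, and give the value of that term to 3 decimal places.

Ratio total = 16. Expected counts: 224×9/16 = 126, 224×3/16 = 42, 224×3/16 = 42, 224×1/16 = 14.
A-B-: (110 − 126)²/126 = 256/126 = 2.0317
A-bb: (49 − 42)²/42 = 49/42 = 1.1667
aaB-: (49 − 42)²/42 = 49/42 = 1.1667
aabb: (16 − 14)²/14 = 4/14 = 0.2857
The largest term is for A-B-: 2.032.

A-B-, 2.032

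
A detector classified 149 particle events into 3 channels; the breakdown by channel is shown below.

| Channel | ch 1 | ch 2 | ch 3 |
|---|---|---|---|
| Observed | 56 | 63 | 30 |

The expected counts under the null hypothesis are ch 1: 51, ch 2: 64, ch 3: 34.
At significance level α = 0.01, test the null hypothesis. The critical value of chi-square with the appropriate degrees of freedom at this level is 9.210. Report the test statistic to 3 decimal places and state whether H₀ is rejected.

χ² = (56−51)²/51 + (63−64)²/64 + (30−34)²/34
   = 0.4902 + 0.0156 + 0.4706
Sum = 0.976
df = 2. Since 0.976 < 9.210, we do not reject H₀.

0.976; do not reject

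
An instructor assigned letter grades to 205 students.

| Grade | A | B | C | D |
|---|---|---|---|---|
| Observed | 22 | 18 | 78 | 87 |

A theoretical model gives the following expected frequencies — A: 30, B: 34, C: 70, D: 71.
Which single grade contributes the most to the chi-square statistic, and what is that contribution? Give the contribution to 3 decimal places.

B, 7.529

χ² = (22−30)²/30 + (18−34)²/34 + (78−70)²/70 + (87−71)²/71
   = 2.1333 + 7.5294 + 0.9143 + 3.6056
The largest term is for B: 7.529.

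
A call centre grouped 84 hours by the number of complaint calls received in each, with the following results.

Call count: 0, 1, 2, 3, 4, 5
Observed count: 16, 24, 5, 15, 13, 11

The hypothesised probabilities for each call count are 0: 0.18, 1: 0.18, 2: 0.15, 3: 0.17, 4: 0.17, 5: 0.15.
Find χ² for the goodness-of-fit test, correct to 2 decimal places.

10.20

Expected counts E_i = n·p_i: 84×0.18 = 15.12, 84×0.18 = 15.12, 84×0.15 = 12.6, 84×0.17 = 14.28, 84×0.17 = 14.28, 84×0.15 = 12.6.
cat         O        E   (O−E)²/E
0          16    15.12      0.051
1          24    15.12      5.215
2           5     12.6      4.584
3          15    14.28      0.036
4          13    14.28      0.115
5          11     12.6      0.203
Sum = 10.20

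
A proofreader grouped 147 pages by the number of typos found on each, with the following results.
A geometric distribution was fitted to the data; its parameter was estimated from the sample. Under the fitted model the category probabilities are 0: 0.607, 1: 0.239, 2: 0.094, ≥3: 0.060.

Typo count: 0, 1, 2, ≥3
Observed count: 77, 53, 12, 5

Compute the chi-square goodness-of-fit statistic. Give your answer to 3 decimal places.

12.656

Expected counts E_i = n·p_i: 147×0.607 = 89.229, 147×0.239 = 35.133, 147×0.094 = 13.818, 147×0.060 = 8.82.
χ² = (77−89.229)²/89.229 + (53−35.133)²/35.133 + (12−13.818)²/13.818 + (5−8.82)²/8.82
   = 1.6760 + 9.0863 + 0.2392 + 1.6545
Sum = 12.656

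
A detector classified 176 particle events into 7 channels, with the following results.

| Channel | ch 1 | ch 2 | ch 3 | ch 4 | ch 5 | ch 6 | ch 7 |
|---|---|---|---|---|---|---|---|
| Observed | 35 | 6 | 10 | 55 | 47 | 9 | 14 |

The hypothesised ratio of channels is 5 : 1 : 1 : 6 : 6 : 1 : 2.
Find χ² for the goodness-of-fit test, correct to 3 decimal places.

3.042

Ratio total = 22. Expected counts: 176×5/22 = 40, 176×1/22 = 8, 176×1/22 = 8, 176×6/22 = 48, 176×6/22 = 48, 176×1/22 = 8, 176×2/22 = 16.
χ² = (35−40)²/40 + (6−8)²/8 + (10−8)²/8 + (55−48)²/48 + (47−48)²/48 + (9−8)²/8 + (14−16)²/16
   = 0.6250 + 0.5000 + 0.5000 + 1.0208 + 0.0208 + 0.1250 + 0.2500
Sum = 3.042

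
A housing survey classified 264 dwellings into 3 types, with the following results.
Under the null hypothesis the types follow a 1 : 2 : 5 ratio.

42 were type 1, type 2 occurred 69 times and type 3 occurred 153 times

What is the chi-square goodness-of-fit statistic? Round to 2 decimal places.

3.46

Ratio total = 8. Expected counts: 264×1/8 = 33, 264×2/8 = 66, 264×5/8 = 165.
type 1: (42 − 33)²/33 = 81/33 = 2.455
type 2: (69 − 66)²/66 = 9/66 = 0.136
type 3: (153 − 165)²/165 = 144/165 = 0.873
Sum = 3.46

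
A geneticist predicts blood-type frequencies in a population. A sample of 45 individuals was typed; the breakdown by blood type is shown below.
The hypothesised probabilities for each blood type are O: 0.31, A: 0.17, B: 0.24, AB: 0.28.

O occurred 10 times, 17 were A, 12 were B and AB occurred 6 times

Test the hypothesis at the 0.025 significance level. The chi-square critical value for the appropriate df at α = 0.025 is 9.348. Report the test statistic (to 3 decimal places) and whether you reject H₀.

Expected counts E_i = n·p_i: 45×0.31 = 13.95, 45×0.17 = 7.65, 45×0.24 = 10.8, 45×0.28 = 12.6.
cat         O        E   (O−E)²/E
O          10    13.95     1.1185
A          17     7.65    11.4278
B          12     10.8     0.1333
AB          6     12.6     3.4571
Sum = 16.137
df = 3. Since 16.137 > 9.348, we reject H₀.

16.137; reject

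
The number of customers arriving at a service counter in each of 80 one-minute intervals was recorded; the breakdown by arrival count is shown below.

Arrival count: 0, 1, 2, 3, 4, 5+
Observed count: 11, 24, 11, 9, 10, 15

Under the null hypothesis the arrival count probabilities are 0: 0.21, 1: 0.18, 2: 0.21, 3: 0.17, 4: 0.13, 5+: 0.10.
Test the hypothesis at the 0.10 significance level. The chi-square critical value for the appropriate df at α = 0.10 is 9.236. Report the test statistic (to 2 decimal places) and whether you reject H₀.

18.10; reject

Expected counts E_i = n·p_i: 80×0.21 = 16.8, 80×0.18 = 14.4, 80×0.21 = 16.8, 80×0.17 = 13.6, 80×0.13 = 10.4, 80×0.10 = 8.
0: (11 − 16.8)²/16.8 = 33.64/16.8 = 2.002
1: (24 − 14.4)²/14.4 = 92.16/14.4 = 6.400
2: (11 − 16.8)²/16.8 = 33.64/16.8 = 2.002
3: (9 − 13.6)²/13.6 = 21.16/13.6 = 1.556
4: (10 − 10.4)²/10.4 = 0.16/10.4 = 0.015
5+: (15 − 8)²/8 = 49/8 = 6.125
Sum = 18.10
df = 5. Since 18.10 > 9.236, we reject H₀.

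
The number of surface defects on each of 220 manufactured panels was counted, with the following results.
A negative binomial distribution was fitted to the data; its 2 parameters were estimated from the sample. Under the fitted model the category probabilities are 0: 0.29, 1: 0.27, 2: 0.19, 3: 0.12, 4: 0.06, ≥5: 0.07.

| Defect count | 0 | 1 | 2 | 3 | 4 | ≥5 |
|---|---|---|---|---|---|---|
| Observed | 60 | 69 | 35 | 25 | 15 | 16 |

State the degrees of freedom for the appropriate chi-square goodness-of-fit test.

There are k = 6 categories and 2 parameters estimated from the data, so df = 6 − 1 − 2 = 3.

3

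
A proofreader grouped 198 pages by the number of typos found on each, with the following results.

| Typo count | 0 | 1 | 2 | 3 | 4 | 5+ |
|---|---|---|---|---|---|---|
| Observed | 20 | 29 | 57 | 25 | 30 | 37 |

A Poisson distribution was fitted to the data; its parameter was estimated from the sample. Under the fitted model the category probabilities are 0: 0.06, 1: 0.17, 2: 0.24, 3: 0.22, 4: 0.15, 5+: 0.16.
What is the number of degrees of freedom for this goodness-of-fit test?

There are k = 6 categories and 1 parameter estimated from the data, so df = 6 − 1 − 1 = 4.

4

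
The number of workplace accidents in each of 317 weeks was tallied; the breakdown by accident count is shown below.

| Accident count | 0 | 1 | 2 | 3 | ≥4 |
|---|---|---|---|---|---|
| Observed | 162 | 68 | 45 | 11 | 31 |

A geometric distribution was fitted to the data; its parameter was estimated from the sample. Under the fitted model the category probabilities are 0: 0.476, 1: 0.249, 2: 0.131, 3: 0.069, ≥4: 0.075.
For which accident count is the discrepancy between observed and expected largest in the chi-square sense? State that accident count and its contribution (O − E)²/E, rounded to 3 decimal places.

3, 5.405

Expected counts E_i = n·p_i: 317×0.476 = 150.892, 317×0.249 = 78.933, 317×0.131 = 41.527, 317×0.069 = 21.873, 317×0.075 = 23.775.
cat         O        E   (O−E)²/E
0         162  150.892     0.8177
1          68   78.933     1.5143
2          45   41.527     0.2905
3          11   21.873     5.4049
≥4         31   23.775     2.1956
The largest term is for 3: 5.405.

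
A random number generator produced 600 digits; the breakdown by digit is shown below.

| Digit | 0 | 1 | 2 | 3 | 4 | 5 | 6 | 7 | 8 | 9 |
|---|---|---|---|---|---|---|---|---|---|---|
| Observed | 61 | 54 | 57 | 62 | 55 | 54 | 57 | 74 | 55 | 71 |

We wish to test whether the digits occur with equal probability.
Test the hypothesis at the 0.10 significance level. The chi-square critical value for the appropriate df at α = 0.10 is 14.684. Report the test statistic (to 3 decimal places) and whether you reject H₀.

7.700; do not reject

Expected count for each of the 10 categories: 600/10 = 60.
0: (61 − 60)²/60 = 1/60 = 0.0167
1: (54 − 60)²/60 = 36/60 = 0.6000
2: (57 − 60)²/60 = 9/60 = 0.1500
3: (62 − 60)²/60 = 4/60 = 0.0667
4: (55 − 60)²/60 = 25/60 = 0.4167
5: (54 − 60)²/60 = 36/60 = 0.6000
6: (57 − 60)²/60 = 9/60 = 0.1500
7: (74 − 60)²/60 = 196/60 = 3.2667
8: (55 − 60)²/60 = 25/60 = 0.4167
9: (71 − 60)²/60 = 121/60 = 2.0167
Sum = 7.700
df = 9. Since 7.700 < 14.684, we do not reject H₀.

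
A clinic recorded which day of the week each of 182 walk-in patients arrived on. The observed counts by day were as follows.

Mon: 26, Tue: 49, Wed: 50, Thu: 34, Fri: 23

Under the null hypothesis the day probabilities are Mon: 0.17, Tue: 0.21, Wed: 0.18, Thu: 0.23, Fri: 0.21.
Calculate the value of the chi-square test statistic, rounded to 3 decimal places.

20.439

Expected counts E_i = n·p_i: 182×0.17 = 30.94, 182×0.21 = 38.22, 182×0.18 = 32.76, 182×0.23 = 41.86, 182×0.21 = 38.22.
χ² = (26−30.94)²/30.94 + (49−38.22)²/38.22 + (50−32.76)²/32.76 + (34−41.86)²/41.86 + (23−38.22)²/38.22
   = 0.7887 + 3.0405 + 9.0726 + 1.4759 + 6.0609
Sum = 20.439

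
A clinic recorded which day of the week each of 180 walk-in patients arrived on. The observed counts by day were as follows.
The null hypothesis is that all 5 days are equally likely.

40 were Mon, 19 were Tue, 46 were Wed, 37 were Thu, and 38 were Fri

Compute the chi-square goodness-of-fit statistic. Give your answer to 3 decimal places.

Under H₀ each category has probability 1/5, so each expected count is 180/5 = 36.
cat         O        E   (O−E)²/E
Mon        40       36     0.4444
Tue        19       36     8.0278
Wed        46       36     2.7778
Thu        37       36     0.0278
Fri        38       36     0.1111
Sum = 11.389

11.389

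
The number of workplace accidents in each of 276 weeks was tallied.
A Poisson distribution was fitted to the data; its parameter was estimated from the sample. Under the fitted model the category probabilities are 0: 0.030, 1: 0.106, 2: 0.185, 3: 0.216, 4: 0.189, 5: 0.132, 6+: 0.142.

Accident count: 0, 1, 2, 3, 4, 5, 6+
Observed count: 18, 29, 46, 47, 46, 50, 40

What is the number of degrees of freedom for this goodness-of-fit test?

There are k = 7 categories and 1 parameter estimated from the data, so df = 7 − 1 − 1 = 5.

5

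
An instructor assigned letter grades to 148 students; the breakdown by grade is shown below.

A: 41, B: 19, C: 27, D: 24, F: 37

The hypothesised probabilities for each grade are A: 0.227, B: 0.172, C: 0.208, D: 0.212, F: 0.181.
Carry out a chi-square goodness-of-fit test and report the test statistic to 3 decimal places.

Expected counts E_i = n·p_i: 148×0.227 = 33.596, 148×0.172 = 25.456, 148×0.208 = 30.784, 148×0.212 = 31.376, 148×0.181 = 26.788.
cat         O        E   (O−E)²/E
A          41   33.596     1.6317
B          19   25.456     1.6373
C          27   30.784     0.4651
D          24   31.376     1.7340
F          37   26.788     3.8930
Sum = 9.361

9.361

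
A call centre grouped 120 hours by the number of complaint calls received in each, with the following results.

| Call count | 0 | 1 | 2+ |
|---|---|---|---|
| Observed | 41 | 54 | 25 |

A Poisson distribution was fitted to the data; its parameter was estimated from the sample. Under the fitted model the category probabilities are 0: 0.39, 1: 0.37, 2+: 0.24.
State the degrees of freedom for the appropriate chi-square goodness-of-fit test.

There are k = 3 categories and 1 parameter estimated from the data, so df = 3 − 1 − 1 = 1.

1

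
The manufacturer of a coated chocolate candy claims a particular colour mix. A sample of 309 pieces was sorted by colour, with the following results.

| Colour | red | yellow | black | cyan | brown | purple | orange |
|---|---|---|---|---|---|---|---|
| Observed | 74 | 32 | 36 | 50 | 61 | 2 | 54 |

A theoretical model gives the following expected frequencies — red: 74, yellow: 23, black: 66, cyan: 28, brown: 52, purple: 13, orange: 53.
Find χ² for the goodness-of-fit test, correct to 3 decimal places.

χ² = (74−74)²/74 + (32−23)²/23 + (36−66)²/66 + (50−28)²/28 + (61−52)²/52 + (2−13)²/13 + (54−53)²/53
   = 0.0000 + 3.5217 + 13.6364 + 17.2857 + 1.5577 + 9.3077 + 0.0189
Sum = 45.328

45.328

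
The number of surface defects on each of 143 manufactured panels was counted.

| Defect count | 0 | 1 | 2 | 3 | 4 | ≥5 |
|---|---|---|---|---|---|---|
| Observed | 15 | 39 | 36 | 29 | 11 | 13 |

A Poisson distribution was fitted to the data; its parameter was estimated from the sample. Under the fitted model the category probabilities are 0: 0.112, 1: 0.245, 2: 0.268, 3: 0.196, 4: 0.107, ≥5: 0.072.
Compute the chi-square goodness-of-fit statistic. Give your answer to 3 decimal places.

Expected counts E_i = n·p_i: 143×0.112 = 16.016, 143×0.245 = 35.035, 143×0.268 = 38.324, 143×0.196 = 28.028, 143×0.107 = 15.301, 143×0.072 = 10.296.
χ² = (15−16.016)²/16.016 + (39−35.035)²/35.035 + (36−38.324)²/38.324 + (29−28.028)²/28.028 + (11−15.301)²/15.301 + (13−10.296)²/10.296
   = 0.0645 + 0.4487 + 0.1409 + 0.0337 + 1.2090 + 0.7101
Sum = 2.607

2.607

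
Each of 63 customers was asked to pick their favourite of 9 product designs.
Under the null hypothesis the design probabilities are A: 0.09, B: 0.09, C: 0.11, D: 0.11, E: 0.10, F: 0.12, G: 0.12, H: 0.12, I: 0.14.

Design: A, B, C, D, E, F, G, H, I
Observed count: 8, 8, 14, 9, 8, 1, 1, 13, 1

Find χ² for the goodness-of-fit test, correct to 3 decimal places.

Expected counts E_i = n·p_i: 63×0.09 = 5.67, 63×0.09 = 5.67, 63×0.11 = 6.93, 63×0.11 = 6.93, 63×0.10 = 6.3, 63×0.12 = 7.56, 63×0.12 = 7.56, 63×0.12 = 7.56, 63×0.14 = 8.82.
χ² = (8−5.67)²/5.67 + (8−5.67)²/5.67 + (14−6.93)²/6.93 + (9−6.93)²/6.93 + (8−6.3)²/6.3 + (1−7.56)²/7.56 + (1−7.56)²/7.56 + (13−7.56)²/7.56 + (1−8.82)²/8.82
   = 0.9575 + 0.9575 + 7.2128 + 0.6183 + 0.4587 + 5.6923 + 5.6923 + 3.9145 + 6.9334
Sum = 32.437

32.437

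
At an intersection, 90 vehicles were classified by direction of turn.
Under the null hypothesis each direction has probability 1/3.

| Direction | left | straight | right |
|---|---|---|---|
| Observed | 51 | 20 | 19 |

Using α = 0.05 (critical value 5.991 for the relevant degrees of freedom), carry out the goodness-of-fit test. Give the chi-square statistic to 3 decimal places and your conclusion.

22.067; reject

Under H₀ each category has probability 1/3, so each expected count is 90/3 = 30.
cat           O        E   (O−E)²/E
left         51       30    14.7000
straight     20       30     3.3333
right        19       30     4.0333
Sum = 22.067
df = 2. Since 22.067 > 5.991, we reject H₀.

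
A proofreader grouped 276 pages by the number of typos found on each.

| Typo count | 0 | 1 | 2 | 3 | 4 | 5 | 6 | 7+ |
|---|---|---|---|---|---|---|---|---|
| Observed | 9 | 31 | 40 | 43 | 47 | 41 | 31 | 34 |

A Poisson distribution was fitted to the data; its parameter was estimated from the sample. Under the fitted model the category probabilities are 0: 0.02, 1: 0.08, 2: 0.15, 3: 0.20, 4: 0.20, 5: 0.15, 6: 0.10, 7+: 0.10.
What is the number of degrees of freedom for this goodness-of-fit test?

There are k = 8 categories and 1 parameter estimated from the data, so df = 8 − 1 − 1 = 6.

6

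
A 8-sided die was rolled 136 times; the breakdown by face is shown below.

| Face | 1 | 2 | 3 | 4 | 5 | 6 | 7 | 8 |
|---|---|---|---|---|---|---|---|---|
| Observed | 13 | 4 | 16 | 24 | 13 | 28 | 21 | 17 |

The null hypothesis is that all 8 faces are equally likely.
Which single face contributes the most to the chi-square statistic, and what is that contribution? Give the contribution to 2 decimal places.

Under H₀ each category has probability 1/8, so each expected count is 136/8 = 17.
cat         O        E   (O−E)²/E
1          13       17      0.941
2           4       17      9.941
3          16       17      0.059
4          24       17      2.882
5          13       17      0.941
6          28       17      7.118
7          21       17      0.941
8          17       17      0.000
The largest term is for 2: 9.94.

2, 9.94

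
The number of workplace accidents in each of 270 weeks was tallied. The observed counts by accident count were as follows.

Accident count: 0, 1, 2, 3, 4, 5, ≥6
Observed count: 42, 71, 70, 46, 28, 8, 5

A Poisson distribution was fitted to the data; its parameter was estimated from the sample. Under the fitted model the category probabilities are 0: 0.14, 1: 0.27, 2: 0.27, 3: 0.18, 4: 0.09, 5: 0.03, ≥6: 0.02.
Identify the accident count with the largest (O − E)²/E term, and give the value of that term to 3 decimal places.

4, 0.563

Expected counts E_i = n·p_i: 270×0.14 = 37.8, 270×0.27 = 72.9, 270×0.27 = 72.9, 270×0.18 = 48.6, 270×0.09 = 24.3, 270×0.03 = 8.1, 270×0.02 = 5.4.
cat         O        E   (O−E)²/E
0          42     37.8     0.4667
1          71     72.9     0.0495
2          70     72.9     0.1154
3          46     48.6     0.1391
4          28     24.3     0.5634
5           8      8.1     0.0012
≥6          5      5.4     0.0296
The largest term is for 4: 0.563.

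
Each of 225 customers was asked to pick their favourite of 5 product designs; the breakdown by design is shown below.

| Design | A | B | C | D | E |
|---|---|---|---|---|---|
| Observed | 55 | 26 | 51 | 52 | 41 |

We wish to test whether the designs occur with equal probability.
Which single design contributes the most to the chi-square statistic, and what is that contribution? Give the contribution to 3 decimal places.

B, 8.022

Expected count for each of the 5 categories: 225/5 = 45.
A: (55 − 45)²/45 = 100/45 = 2.2222
B: (26 − 45)²/45 = 361/45 = 8.0222
C: (51 − 45)²/45 = 36/45 = 0.8000
D: (52 − 45)²/45 = 49/45 = 1.0889
E: (41 − 45)²/45 = 16/45 = 0.3556
The largest term is for B: 8.022.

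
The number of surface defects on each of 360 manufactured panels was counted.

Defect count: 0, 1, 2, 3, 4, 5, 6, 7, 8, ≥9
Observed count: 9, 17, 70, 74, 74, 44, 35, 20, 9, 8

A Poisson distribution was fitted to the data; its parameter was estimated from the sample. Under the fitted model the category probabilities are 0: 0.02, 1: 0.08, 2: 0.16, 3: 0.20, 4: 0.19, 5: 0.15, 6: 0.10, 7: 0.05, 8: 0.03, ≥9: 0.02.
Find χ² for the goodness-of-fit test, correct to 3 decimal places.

10.959

Expected counts E_i = n·p_i: 360×0.02 = 7.2, 360×0.08 = 28.8, 360×0.16 = 57.6, 360×0.20 = 72, 360×0.19 = 68.4, 360×0.15 = 54, 360×0.10 = 36, 360×0.05 = 18, 360×0.03 = 10.8, 360×0.02 = 7.2.
cat         O        E   (O−E)²/E
0           9      7.2     0.4500
1          17     28.8     4.8347
2          70     57.6     2.6694
3          74       72     0.0556
4          74     68.4     0.4585
5          44       54     1.8519
6          35       36     0.0278
7          20       18     0.2222
8           9     10.8     0.3000
≥9          8      7.2     0.0889
Sum = 10.959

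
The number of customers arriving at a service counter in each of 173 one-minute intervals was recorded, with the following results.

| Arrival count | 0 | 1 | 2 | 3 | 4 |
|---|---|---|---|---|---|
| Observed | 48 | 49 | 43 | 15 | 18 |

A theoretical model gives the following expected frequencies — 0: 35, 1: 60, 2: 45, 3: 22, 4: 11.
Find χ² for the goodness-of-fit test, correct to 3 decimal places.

13.616

χ² = (48−35)²/35 + (49−60)²/60 + (43−45)²/45 + (15−22)²/22 + (18−11)²/11
   = 4.8286 + 2.0167 + 0.0889 + 2.2273 + 4.4545
Sum = 13.616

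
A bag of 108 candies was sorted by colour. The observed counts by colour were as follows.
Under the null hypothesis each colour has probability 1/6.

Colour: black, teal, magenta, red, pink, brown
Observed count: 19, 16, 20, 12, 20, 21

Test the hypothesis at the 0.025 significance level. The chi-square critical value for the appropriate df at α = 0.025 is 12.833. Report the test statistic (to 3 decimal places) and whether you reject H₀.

Under H₀ each category has probability 1/6, so each expected count is 108/6 = 18.
χ² = (19−18)²/18 + (16−18)²/18 + (20−18)²/18 + (12−18)²/18 + (20−18)²/18 + (21−18)²/18
   = 0.0556 + 0.2222 + 0.2222 + 2.0000 + 0.2222 + 0.5000
Sum = 3.222
df = 5. Since 3.222 < 12.833, we do not reject H₀.

3.222; do not reject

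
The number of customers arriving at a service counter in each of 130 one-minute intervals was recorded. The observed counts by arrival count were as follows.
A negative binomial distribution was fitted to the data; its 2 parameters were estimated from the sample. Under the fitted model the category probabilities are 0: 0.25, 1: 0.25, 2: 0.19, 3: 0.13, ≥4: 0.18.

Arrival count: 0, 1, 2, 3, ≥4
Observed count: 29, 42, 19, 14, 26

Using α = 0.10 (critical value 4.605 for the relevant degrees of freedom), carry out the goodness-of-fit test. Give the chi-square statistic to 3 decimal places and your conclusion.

Expected counts E_i = n·p_i: 130×0.25 = 32.5, 130×0.25 = 32.5, 130×0.19 = 24.7, 130×0.13 = 16.9, 130×0.18 = 23.4.
cat         O        E   (O−E)²/E
0          29     32.5     0.3769
1          42     32.5     2.7769
2          19     24.7     1.3154
3          14     16.9     0.4976
≥4         26     23.4     0.2889
Sum = 5.256
df = 2. Since 5.256 > 4.605, we reject H₀.

5.256; reject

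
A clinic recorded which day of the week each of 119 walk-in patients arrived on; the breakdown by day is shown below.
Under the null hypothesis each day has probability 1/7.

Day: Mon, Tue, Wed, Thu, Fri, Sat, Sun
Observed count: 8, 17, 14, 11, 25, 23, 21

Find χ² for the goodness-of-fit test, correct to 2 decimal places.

14.24

Expected count for each of the 7 categories: 119/7 = 17.
χ² = (8−17)²/17 + (17−17)²/17 + (14−17)²/17 + (11−17)²/17 + (25−17)²/17 + (23−17)²/17 + (21−17)²/17
   = 4.765 + 0.000 + 0.529 + 2.118 + 3.765 + 2.118 + 0.941
Sum = 14.24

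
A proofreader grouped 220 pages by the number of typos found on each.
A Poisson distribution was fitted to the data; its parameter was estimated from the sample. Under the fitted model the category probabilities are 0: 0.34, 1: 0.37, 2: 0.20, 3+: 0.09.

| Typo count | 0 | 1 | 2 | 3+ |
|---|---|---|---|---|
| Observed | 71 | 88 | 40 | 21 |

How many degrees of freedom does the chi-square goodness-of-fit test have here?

2

There are k = 4 categories and 1 parameter estimated from the data, so df = 4 − 1 − 1 = 2.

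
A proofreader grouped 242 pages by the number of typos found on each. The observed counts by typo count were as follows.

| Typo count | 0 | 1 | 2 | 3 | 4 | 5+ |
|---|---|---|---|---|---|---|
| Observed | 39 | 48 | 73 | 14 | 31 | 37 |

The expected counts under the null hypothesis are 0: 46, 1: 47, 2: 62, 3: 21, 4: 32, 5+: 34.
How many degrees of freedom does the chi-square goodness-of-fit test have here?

5

There are k = 6 categories and no parameters were estimated from the data, so df = 6 − 1 = 5.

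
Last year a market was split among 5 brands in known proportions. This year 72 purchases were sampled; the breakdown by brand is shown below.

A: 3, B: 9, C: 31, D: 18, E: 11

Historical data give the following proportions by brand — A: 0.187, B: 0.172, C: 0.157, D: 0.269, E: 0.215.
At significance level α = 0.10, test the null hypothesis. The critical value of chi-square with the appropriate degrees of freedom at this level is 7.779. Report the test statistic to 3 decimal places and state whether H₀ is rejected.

44.768; reject

Expected counts E_i = n·p_i: 72×0.187 = 13.464, 72×0.172 = 12.384, 72×0.157 = 11.304, 72×0.269 = 19.368, 72×0.215 = 15.48.
A: (3 − 13.464)²/13.464 = 109.495296/13.464 = 8.1324
B: (9 − 12.384)²/12.384 = 11.451456/12.384 = 0.9247
C: (31 − 11.304)²/11.304 = 387.932416/11.304 = 34.3182
D: (18 − 19.368)²/19.368 = 1.871424/19.368 = 0.0966
E: (11 − 15.48)²/15.48 = 20.0704/15.48 = 1.2965
Sum = 44.768
df = 4. Since 44.768 > 7.779, we reject H₀.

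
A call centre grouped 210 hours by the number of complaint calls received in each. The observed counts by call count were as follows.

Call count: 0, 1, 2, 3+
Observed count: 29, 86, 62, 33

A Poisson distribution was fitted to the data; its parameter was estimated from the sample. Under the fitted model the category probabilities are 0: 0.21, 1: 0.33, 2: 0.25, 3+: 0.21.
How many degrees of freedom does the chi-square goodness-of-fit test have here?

There are k = 4 categories and 1 parameter estimated from the data, so df = 4 − 1 − 1 = 2.

2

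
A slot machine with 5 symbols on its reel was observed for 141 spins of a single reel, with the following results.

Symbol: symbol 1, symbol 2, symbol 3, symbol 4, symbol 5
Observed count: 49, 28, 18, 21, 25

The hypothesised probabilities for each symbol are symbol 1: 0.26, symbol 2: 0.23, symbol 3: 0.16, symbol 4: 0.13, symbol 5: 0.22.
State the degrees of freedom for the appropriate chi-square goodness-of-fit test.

4

There are k = 5 categories and no parameters were estimated from the data, so df = 5 − 1 = 4.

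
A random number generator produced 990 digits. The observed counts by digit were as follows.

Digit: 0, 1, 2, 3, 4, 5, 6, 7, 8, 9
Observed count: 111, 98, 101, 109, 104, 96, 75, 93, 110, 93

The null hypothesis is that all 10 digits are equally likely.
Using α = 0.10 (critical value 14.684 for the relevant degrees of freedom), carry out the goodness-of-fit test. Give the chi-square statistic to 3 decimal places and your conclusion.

Under H₀ each category has probability 1/10, so each expected count is 990/10 = 99.
cat         O        E   (O−E)²/E
0         111       99     1.4545
1          98       99     0.0101
2         101       99     0.0404
3         109       99     1.0101
4         104       99     0.2525
5          96       99     0.0909
6          75       99     5.8182
7          93       99     0.3636
8         110       99     1.2222
9          93       99     0.3636
Sum = 10.626
df = 9. Since 10.626 < 14.684, we do not reject H₀.

10.626; do not reject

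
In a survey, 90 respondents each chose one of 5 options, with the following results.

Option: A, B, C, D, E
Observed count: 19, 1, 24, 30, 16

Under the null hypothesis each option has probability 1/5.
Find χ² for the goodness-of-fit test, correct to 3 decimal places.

26.333

Expected count for each of the 5 categories: 90/5 = 18.
cat         O        E   (O−E)²/E
A          19       18     0.0556
B           1       18    16.0556
C          24       18     2.0000
D          30       18     8.0000
E          16       18     0.2222
Sum = 26.333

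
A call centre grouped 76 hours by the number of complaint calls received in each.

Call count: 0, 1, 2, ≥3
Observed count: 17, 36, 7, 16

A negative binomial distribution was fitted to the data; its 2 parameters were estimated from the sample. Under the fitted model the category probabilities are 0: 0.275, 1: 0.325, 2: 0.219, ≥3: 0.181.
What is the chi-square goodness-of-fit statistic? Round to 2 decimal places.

11.85

Expected counts E_i = n·p_i: 76×0.275 = 20.9, 76×0.325 = 24.7, 76×0.219 = 16.644, 76×0.181 = 13.756.
0: (17 − 20.9)²/20.9 = 15.21/20.9 = 0.728
1: (36 − 24.7)²/24.7 = 127.69/24.7 = 5.170
2: (7 − 16.644)²/16.644 = 93.006736/16.644 = 5.588
≥3: (16 − 13.756)²/13.756 = 5.035536/13.756 = 0.366
Sum = 11.85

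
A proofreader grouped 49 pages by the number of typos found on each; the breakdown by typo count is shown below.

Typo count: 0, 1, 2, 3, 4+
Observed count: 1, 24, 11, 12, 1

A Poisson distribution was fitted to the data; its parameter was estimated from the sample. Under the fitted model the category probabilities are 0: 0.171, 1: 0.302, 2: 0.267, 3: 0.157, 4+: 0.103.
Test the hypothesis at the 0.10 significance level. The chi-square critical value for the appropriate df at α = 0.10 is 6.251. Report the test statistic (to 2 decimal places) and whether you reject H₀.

Expected counts E_i = n·p_i: 49×0.171 = 8.379, 49×0.302 = 14.798, 49×0.267 = 13.083, 49×0.157 = 7.693, 49×0.103 = 5.047.
cat         O        E   (O−E)²/E
0           1    8.379      6.498
1          24   14.798      5.722
2          11   13.083      0.332
3          12    7.693      2.411
4+          1    5.047      3.245
Sum = 18.21
df = 3. Since 18.21 > 6.251, we reject H₀.

18.21; reject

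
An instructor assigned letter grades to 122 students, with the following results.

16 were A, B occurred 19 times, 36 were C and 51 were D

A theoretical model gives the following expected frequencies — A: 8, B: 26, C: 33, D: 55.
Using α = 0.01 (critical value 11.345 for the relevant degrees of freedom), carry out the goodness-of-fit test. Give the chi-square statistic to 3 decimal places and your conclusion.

10.448; do not reject

cat         O        E   (O−E)²/E
A          16        8     8.0000
B          19       26     1.8846
C          36       33     0.2727
D          51       55     0.2909
Sum = 10.448
df = 3. Since 10.448 < 11.345, we do not reject H₀.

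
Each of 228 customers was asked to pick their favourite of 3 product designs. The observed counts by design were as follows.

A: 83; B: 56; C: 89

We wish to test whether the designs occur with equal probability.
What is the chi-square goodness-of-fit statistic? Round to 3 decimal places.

8.132

Expected count for each of the 3 categories: 228/3 = 76.
χ² = (83−76)²/76 + (56−76)²/76 + (89−76)²/76
   = 0.6447 + 5.2632 + 2.2237
Sum = 8.132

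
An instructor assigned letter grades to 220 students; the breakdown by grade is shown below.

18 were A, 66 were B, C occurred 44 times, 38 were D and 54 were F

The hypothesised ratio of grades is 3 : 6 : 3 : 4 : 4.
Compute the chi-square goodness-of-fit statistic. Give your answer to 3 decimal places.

Ratio total = 20. Expected counts: 220×3/20 = 33, 220×6/20 = 66, 220×3/20 = 33, 220×4/20 = 44, 220×4/20 = 44.
A: (18 − 33)²/33 = 225/33 = 6.8182
B: (66 − 66)²/66 = 0/66 = 0.0000
C: (44 − 33)²/33 = 121/33 = 3.6667
D: (38 − 44)²/44 = 36/44 = 0.8182
F: (54 − 44)²/44 = 100/44 = 2.2727
Sum = 13.576

13.576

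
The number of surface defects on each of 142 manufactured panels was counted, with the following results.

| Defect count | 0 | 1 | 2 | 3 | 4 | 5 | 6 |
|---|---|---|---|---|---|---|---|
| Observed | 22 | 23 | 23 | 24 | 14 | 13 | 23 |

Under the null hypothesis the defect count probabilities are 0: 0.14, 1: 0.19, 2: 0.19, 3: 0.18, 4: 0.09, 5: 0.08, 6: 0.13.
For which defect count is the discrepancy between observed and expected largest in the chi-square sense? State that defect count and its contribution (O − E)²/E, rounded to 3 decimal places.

Expected counts E_i = n·p_i: 142×0.14 = 19.88, 142×0.19 = 26.98, 142×0.19 = 26.98, 142×0.18 = 25.56, 142×0.09 = 12.78, 142×0.08 = 11.36, 142×0.13 = 18.46.
cat         O        E   (O−E)²/E
0          22    19.88     0.2261
1          23    26.98     0.5871
2          23    26.98     0.5871
3          24    25.56     0.0952
4          14    12.78     0.1165
5          13    11.36     0.2368
6          23    18.46     1.1166
The largest term is for 6: 1.117.

6, 1.117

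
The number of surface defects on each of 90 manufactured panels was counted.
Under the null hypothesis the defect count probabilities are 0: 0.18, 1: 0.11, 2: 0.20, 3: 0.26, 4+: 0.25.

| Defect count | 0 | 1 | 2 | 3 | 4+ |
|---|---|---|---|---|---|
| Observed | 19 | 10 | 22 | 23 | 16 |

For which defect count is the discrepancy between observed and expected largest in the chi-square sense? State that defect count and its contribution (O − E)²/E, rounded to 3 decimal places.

Expected counts E_i = n·p_i: 90×0.18 = 16.2, 90×0.11 = 9.9, 90×0.20 = 18, 90×0.26 = 23.4, 90×0.25 = 22.5.
cat         O        E   (O−E)²/E
0          19     16.2     0.4840
1          10      9.9     0.0010
2          22       18     0.8889
3          23     23.4     0.0068
4+         16     22.5     1.8778
The largest term is for 4+: 1.878.

4+, 1.878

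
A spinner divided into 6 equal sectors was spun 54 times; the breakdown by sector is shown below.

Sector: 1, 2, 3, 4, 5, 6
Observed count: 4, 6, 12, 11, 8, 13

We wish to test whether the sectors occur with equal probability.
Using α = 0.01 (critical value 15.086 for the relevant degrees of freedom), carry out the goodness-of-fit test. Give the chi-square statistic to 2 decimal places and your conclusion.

7.11; do not reject

Under H₀ each category has probability 1/6, so each expected count is 54/6 = 9.
cat         O        E   (O−E)²/E
1           4        9      2.778
2           6        9      1.000
3          12        9      1.000
4          11        9      0.444
5           8        9      0.111
6          13        9      1.778
Sum = 7.11
df = 5. Since 7.11 < 15.086, we do not reject H₀.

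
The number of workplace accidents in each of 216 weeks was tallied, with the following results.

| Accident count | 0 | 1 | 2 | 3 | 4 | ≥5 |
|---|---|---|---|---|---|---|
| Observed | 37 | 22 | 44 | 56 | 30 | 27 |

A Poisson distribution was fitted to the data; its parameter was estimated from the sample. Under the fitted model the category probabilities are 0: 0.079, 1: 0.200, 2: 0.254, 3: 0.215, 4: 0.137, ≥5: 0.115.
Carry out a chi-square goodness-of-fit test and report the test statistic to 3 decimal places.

Expected counts E_i = n·p_i: 216×0.079 = 17.064, 216×0.200 = 43.2, 216×0.254 = 54.864, 216×0.215 = 46.44, 216×0.137 = 29.592, 216×0.115 = 24.84.
cat         O        E   (O−E)²/E
0          37   17.064    23.2914
1          22     43.2    10.4037
2          44   54.864     2.1513
3          56    46.44     1.9680
4          30   29.592     0.0056
≥5         27    24.84     0.1878
Sum = 38.008

38.008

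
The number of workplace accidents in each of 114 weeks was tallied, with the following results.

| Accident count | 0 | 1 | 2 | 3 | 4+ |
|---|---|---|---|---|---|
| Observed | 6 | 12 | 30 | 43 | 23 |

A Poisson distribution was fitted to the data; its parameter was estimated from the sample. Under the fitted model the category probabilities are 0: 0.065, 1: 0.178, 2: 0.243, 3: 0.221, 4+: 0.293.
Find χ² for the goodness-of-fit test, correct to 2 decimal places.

19.67

Expected counts E_i = n·p_i: 114×0.065 = 7.41, 114×0.178 = 20.292, 114×0.243 = 27.702, 114×0.221 = 25.194, 114×0.293 = 33.402.
χ² = (6−7.41)²/7.41 + (12−20.292)²/20.292 + (30−27.702)²/27.702 + (43−25.194)²/25.194 + (23−33.402)²/33.402
   = 0.268 + 3.388 + 0.191 + 12.584 + 3.239
Sum = 19.67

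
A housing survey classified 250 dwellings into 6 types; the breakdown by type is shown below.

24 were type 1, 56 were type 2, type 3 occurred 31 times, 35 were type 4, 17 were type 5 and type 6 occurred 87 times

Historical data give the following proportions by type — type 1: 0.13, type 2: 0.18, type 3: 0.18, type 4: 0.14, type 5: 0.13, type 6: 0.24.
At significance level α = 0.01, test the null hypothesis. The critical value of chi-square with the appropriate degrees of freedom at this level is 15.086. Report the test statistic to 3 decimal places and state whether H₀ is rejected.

Expected counts E_i = n·p_i: 250×0.13 = 32.5, 250×0.18 = 45, 250×0.18 = 45, 250×0.14 = 35, 250×0.13 = 32.5, 250×0.24 = 60.
type 1: (24 − 32.5)²/32.5 = 72.25/32.5 = 2.2231
type 2: (56 − 45)²/45 = 121/45 = 2.6889
type 3: (31 − 45)²/45 = 196/45 = 4.3556
type 4: (35 − 35)²/35 = 0/35 = 0.0000
type 5: (17 − 32.5)²/32.5 = 240.25/32.5 = 7.3923
type 6: (87 − 60)²/60 = 729/60 = 12.1500
Sum = 28.810
df = 5. Since 28.810 > 15.086, we reject H₀.

28.810; reject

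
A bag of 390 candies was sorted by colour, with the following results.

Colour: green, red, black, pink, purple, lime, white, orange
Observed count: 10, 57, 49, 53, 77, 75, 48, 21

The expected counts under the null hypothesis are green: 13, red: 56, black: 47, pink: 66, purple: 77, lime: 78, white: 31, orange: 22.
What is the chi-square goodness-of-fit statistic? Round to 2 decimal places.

12.84

cat         O        E   (O−E)²/E
green      10       13      0.692
red        57       56      0.018
black      49       47      0.085
pink       53       66      2.561
purple     77       77      0.000
lime       75       78      0.115
white      48       31      9.323
orange     21       22      0.045
Sum = 12.84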